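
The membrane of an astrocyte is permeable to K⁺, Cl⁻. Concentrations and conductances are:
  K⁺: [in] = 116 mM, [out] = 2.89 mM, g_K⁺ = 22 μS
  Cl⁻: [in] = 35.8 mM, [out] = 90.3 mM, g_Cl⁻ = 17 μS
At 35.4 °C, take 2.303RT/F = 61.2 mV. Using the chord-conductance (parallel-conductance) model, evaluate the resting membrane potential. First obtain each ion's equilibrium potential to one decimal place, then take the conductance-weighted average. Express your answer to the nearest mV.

E_K⁺ = (61.2/1)·log₁₀(2.89/116) = -98.1 mV
E_Cl⁻ = (61.2/-1)·log₁₀(90.3/35.8) = -24.6 mV
Vm = (Σ gᵢEᵢ)/(Σ gᵢ) = (22·-98.1 + 17·-24.6) / (22 + 17)
= -2576.40 / 39 = -66.06 mV

-66 mV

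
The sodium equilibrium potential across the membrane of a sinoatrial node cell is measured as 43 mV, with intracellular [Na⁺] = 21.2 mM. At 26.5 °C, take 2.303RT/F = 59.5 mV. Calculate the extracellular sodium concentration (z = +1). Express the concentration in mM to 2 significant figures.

Nernst: E = (59.5/1) · log₁₀([out]/[in]), so log₁₀([out]/[in]) = 43.0 × 1 / 59.5 = 0.7227.
[out]/[in] = 10^(0.7227) = 5.281.
[out] = 5.281 × 21.2 = 112 mM.

110 mM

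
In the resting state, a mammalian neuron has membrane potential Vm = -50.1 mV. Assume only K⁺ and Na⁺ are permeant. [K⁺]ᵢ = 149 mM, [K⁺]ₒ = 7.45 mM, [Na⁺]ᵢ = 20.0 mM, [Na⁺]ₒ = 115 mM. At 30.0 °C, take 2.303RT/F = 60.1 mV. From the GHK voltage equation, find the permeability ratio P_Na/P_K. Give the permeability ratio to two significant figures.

0.13

Let α = P_Na/P_K. GHK: Vm = 60.1·log₁₀[(Kₒ + α·Naₒ)/(Kᵢ + α·Naᵢ)].
10^(Vm/60.1) = 10^(-50.1/60.1) = 0.14669
So 0.14669·(Kᵢ + α·Naᵢ) = Kₒ + α·Naₒ → α = (0.14669·149.0 − 7.45) / (115.0 − 0.14669·20.0)
α = (21.86 − 7.45) / (115.0 − 2.934) = 14.41/112.1 = 0.1286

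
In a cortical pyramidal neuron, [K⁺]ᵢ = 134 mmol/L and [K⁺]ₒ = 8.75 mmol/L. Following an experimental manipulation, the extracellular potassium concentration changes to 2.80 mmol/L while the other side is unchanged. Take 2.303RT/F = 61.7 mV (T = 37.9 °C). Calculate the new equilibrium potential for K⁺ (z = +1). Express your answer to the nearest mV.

-104 mV

After the shift: [K⁺]_out = 2.80, [K⁺]_in = 134 mmol/L.
E_new = (61.7/1)·log₁₀(2.80/134) = 61.70 · (-1.6799) = -103.65 mV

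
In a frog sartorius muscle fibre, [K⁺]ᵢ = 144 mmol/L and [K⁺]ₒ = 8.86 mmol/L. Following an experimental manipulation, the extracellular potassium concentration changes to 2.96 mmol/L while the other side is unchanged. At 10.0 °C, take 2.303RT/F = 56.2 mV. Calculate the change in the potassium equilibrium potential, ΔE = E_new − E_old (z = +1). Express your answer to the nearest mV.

-27 mV

E_old = (56.2/1)·log₁₀(8.86/144) = -68.05 mV
E_new = (56.2/1)·log₁₀(2.96/144) = -94.81 mV
ΔE = -94.81 − (-68.05) = -26.76 mV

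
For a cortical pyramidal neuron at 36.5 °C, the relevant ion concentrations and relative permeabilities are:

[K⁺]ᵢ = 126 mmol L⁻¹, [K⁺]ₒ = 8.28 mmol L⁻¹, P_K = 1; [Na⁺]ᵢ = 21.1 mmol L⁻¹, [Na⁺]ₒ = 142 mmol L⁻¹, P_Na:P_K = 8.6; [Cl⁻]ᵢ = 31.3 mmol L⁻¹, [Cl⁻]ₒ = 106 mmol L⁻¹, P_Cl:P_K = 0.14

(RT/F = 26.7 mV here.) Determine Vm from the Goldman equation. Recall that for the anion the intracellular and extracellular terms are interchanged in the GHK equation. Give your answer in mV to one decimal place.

Vm = 26.7 · ln[(Σ P·[cation]ₒ + Σ P·[anion]ᵢ) / (Σ P·[cation]ᵢ + Σ P·[anion]ₒ)]
Numerator = 1×8.28 + 8.6×142 + 0.14×31.3 = 1234
Denominator = 1×126 + 8.6×21.1 + 0.14×106 = 322.3
Vm = 26.7 · ln(3.8283) = 26.7 × (1.3424) = 35.84 mV

35.8 mV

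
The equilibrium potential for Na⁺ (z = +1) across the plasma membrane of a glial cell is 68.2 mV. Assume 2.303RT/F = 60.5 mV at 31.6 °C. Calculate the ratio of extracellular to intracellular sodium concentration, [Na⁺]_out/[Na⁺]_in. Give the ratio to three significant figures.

log₁₀([out]/[in]) = E·z/(60.5) = 68.2 × 1 / 60.5 = 1.1273
[out]/[in] = 10^(1.1273) = 13.41

13.4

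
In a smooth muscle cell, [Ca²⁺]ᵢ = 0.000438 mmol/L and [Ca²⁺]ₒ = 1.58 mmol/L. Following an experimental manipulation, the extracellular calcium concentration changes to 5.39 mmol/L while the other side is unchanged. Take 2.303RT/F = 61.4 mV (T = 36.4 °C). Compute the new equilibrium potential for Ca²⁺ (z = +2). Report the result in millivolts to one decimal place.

After the shift: [Ca²⁺]_out = 5.39, [Ca²⁺]_in = 0.000438 mmol/L.
E_new = (61.4/2)·log₁₀(5.39/0.000438) = 30.70 · (4.0901) = 125.57 mV

125.6 mV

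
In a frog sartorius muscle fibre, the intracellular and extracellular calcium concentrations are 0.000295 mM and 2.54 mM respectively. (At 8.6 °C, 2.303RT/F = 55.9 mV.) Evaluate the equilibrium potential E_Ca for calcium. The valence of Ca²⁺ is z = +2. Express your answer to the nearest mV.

110 mV

E = (55.9/z) · log₁₀([Ca²⁺]_out/[Ca²⁺]_in) with z = +2.
= (55.9/2) · log₁₀(2.54/0.000295) = 27.95 · log₁₀(8610)
= 27.95 · (3.9350) = 109.98 mV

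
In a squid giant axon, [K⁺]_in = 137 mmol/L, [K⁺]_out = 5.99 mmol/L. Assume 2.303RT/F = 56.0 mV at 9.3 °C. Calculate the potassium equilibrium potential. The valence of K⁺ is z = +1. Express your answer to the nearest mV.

E = (56.0/z) · log₁₀([K⁺]_out/[K⁺]_in) with z = +1.
= (56.0/1) · log₁₀(5.99/137) = 56.00 · log₁₀(0.04372)
= 56.00 · (-1.3593) = -76.12 mV

-76 mV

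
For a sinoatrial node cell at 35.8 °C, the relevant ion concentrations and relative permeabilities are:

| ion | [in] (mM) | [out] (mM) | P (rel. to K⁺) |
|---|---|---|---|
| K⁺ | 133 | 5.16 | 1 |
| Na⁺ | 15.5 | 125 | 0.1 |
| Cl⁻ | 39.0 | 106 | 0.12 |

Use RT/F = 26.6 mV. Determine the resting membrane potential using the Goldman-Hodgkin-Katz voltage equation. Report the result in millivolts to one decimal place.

Vm = 26.6 · ln[(Σ P·[cation]ₒ + Σ P·[anion]ᵢ) / (Σ P·[cation]ᵢ + Σ P·[anion]ₒ)]
Numerator = 1×5.16 + 0.1×125 + 0.12×39.0 = 22.34
Denominator = 1×133 + 0.1×15.5 + 0.12×106 = 147.3
Vm = 26.6 · ln(0.15169) = 26.6 × (-1.8859) = -50.16 mV

-50.2 mV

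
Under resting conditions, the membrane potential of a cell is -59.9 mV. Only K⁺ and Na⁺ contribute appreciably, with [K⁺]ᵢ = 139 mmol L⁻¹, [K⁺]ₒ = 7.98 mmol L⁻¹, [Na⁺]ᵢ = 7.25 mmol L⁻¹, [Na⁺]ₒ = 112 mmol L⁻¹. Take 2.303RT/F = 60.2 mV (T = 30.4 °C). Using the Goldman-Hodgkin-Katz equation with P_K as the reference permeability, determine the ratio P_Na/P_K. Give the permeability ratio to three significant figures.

Let α = P_Na/P_K. GHK: Vm = 60.2·log₁₀[(Kₒ + α·Naₒ)/(Kᵢ + α·Naᵢ)].
10^(Vm/60.2) = 10^(-59.9/60.2) = 0.10115
So 0.10115·(Kᵢ + α·Naᵢ) = Kₒ + α·Naₒ → α = (0.10115·139.0 − 7.98) / (112.0 − 0.10115·7.25)
α = (14.06 − 7.98) / (112.0 − 0.7334) = 6.08/111.3 = 0.05465

0.0546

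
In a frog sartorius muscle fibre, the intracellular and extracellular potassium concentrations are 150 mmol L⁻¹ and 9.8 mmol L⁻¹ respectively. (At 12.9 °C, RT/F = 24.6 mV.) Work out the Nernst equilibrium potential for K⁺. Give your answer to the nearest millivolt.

-67 mV

E = (24.6/z) · ln([K⁺]_out/[K⁺]_in) with z = +1.
= (24.6/1) · ln(9.8/150) = 24.60 · ln(0.06533)
= 24.60 · (-2.7283) = -67.12 mV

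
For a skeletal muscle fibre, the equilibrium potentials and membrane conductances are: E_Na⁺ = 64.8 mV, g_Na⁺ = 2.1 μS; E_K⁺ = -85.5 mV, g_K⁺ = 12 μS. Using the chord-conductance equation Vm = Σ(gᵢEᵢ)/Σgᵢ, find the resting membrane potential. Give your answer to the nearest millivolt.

Σ gᵢEᵢ = 2.1·(64.8) + 12·(-85.5) = -889.92
Σ gᵢ = 2.1 + 12 = 14.1
Vm = -889.92 / 14.1 = -63.11 mV

-63 mV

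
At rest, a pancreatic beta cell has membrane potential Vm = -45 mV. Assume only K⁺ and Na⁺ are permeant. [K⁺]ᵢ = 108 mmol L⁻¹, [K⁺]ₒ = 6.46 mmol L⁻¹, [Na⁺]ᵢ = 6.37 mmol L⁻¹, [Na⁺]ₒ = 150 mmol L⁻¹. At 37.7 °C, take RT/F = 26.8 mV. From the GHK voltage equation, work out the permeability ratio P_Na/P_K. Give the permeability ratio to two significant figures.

0.092

Let α = P_Na/P_K. GHK: Vm = 26.8·ln[(Kₒ + α·Naₒ)/(Kᵢ + α·Naᵢ)].
e^(Vm/26.8) = e^(-45.0/26.8) = 0.18654
So 0.18654·(Kᵢ + α·Naᵢ) = Kₒ + α·Naₒ → α = (0.18654·108.0 − 6.46) / (150.0 − 0.18654·6.37)
α = (20.15 − 6.46) / (150.0 − 1.188) = 13.69/148.8 = 0.09197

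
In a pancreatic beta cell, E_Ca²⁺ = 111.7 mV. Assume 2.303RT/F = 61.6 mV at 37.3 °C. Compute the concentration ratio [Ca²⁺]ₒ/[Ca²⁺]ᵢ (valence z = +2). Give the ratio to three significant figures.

4230

log₁₀([out]/[in]) = E·z/(61.6) = 111.7 × 2 / 61.6 = 3.6266
[out]/[in] = 10^(3.6266) = 4233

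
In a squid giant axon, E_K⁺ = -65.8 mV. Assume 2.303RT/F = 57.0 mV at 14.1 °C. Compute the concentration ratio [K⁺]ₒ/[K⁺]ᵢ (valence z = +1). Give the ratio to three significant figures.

0.0701

log₁₀([out]/[in]) = E·z/(57.0) = -65.8 × 1 / 57.0 = -1.1544
[out]/[in] = 10^(-1.1544) = 0.07008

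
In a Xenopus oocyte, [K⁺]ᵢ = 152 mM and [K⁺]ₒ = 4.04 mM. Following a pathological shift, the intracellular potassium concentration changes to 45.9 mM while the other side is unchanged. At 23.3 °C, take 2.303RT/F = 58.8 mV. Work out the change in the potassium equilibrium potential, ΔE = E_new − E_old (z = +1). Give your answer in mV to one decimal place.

30.6 mV

E_old = (58.8/1)·log₁₀(4.04/152) = -92.64 mV
E_new = (58.8/1)·log₁₀(4.04/45.9) = -62.06 mV
ΔE = -62.06 − (-92.64) = 30.58 mV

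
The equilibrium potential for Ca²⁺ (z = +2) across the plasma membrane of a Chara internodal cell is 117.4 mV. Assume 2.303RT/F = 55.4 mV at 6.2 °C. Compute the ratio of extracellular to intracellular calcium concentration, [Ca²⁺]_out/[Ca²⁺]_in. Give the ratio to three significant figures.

17300

log₁₀([out]/[in]) = E·z/(55.4) = 117.4 × 2 / 55.4 = 4.2383
[out]/[in] = 10^(4.2383) = 1.731e+04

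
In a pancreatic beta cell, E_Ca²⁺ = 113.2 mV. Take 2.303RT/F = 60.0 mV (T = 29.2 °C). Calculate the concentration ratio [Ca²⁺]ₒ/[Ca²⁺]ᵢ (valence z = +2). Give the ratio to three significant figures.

log₁₀([out]/[in]) = E·z/(60.0) = 113.2 × 2 / 60.0 = 3.7733
[out]/[in] = 10^(3.7733) = 5934

5930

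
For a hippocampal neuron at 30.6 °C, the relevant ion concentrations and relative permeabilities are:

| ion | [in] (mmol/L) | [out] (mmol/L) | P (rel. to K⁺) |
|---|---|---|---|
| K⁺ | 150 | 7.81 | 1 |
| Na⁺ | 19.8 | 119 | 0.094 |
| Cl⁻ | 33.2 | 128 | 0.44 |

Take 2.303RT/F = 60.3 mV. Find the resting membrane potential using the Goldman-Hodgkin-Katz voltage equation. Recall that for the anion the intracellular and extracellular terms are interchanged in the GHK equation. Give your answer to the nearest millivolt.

-48 mV

Vm = 60.3 · log₁₀[(Σ P·[cation]ₒ + Σ P·[anion]ᵢ) / (Σ P·[cation]ᵢ + Σ P·[anion]ₒ)]
Numerator = 1×7.81 + 0.094×119 + 0.44×33.2 = 33.6
Denominator = 1×150 + 0.094×19.8 + 0.44×128 = 208.2
Vm = 60.3 · log₁₀(0.16142) = 60.3 × (-0.7921) = -47.76 mV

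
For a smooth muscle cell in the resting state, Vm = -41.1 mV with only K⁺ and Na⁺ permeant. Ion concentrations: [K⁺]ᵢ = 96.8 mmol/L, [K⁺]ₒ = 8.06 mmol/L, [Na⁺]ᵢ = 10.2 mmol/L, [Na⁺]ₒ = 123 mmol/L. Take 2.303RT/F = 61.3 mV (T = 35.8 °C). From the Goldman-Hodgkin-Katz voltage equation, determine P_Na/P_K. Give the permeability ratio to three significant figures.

0.104

Let α = P_Na/P_K. GHK: Vm = 61.3·log₁₀[(Kₒ + α·Naₒ)/(Kᵢ + α·Naᵢ)].
10^(Vm/61.3) = 10^(-41.1/61.3) = 0.21356
So 0.21356·(Kᵢ + α·Naᵢ) = Kₒ + α·Naₒ → α = (0.21356·96.8 − 8.06) / (123.0 − 0.21356·10.2)
α = (20.67 − 8.06) / (123.0 − 2.178) = 12.61/120.8 = 0.1044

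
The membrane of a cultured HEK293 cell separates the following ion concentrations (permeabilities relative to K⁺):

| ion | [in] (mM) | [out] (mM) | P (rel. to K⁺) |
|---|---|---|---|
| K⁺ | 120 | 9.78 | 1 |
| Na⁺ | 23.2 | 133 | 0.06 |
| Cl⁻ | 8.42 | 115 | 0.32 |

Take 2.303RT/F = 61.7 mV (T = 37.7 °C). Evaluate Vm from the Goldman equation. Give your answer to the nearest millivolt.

-55 mV

Vm = 61.7 · log₁₀[(Σ P·[cation]ₒ + Σ P·[anion]ᵢ) / (Σ P·[cation]ᵢ + Σ P·[anion]ₒ)]
Numerator = 1×9.78 + 0.06×133 + 0.32×8.42 = 20.45
Denominator = 1×120 + 0.06×23.2 + 0.32×115 = 158.2
Vm = 61.7 · log₁₀(0.1293) = 61.7 × (-0.8884) = -54.81 mV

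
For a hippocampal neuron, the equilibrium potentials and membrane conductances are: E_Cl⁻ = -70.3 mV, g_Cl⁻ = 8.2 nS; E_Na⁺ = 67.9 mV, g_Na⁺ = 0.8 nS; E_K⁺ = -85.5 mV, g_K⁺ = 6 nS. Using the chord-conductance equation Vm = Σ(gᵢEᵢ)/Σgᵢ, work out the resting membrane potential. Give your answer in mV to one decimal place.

Σ gᵢEᵢ = 8.2·(-70.3) + 0.8·(67.9) + 6·(-85.5) = -1035.14
Σ gᵢ = 8.2 + 0.8 + 6 = 15
Vm = -1035.14 / 15 = -69.01 mV

-69.0 mV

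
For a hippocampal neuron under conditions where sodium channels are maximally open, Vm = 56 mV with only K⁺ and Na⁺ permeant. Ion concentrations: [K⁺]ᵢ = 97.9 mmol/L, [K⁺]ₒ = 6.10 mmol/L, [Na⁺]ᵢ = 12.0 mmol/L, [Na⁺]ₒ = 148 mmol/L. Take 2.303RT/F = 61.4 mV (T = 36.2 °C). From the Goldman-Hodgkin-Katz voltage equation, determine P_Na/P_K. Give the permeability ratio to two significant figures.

16

Let α = P_Na/P_K. GHK: Vm = 61.4·log₁₀[(Kₒ + α·Naₒ)/(Kᵢ + α·Naᵢ)].
10^(Vm/61.4) = 10^(56.0/61.4) = 8.1668
So 8.1668·(Kᵢ + α·Naᵢ) = Kₒ + α·Naₒ → α = (8.1668·97.9 − 6.1) / (148.0 − 8.1668·12.0)
α = (799.5 − 6.1) / (148.0 − 98) = 793.4/50 = 15.87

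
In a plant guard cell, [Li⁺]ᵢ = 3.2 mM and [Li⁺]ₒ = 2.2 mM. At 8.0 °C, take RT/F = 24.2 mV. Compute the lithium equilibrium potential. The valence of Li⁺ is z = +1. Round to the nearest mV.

E = (24.2/z) · ln([Li⁺]_out/[Li⁺]_in) with z = +1.
= (24.2/1) · ln(2.2/3.2) = 24.20 · ln(0.6875)
= 24.20 · (-0.3747) = -9.07 mV

-9 mV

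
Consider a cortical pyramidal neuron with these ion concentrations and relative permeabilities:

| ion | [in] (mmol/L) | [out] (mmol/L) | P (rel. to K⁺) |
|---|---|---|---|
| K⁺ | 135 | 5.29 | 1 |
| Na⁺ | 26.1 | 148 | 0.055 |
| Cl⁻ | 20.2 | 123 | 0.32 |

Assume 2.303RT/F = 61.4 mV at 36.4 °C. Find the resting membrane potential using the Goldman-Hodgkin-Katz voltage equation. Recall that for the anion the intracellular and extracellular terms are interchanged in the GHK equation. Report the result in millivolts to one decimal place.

Vm = 61.4 · log₁₀[(Σ P·[cation]ₒ + Σ P·[anion]ᵢ) / (Σ P·[cation]ᵢ + Σ P·[anion]ₒ)]
Numerator = 1×5.29 + 0.055×148 + 0.32×20.2 = 19.89
Denominator = 1×135 + 0.055×26.1 + 0.32×123 = 175.8
Vm = 61.4 · log₁₀(0.11317) = 61.4 × (-0.9463) = -58.10 mV

-58.1 mV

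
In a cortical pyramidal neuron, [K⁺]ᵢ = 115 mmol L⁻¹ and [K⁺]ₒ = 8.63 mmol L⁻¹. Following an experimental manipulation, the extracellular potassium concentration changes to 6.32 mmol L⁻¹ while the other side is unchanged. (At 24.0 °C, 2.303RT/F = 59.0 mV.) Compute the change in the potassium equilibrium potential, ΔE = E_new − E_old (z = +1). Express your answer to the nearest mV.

E_old = (59.0/1)·log₁₀(8.63/115) = -66.36 mV
E_new = (59.0/1)·log₁₀(6.32/115) = -74.34 mV
ΔE = -74.34 − (-66.36) = -7.98 mV

-8 mV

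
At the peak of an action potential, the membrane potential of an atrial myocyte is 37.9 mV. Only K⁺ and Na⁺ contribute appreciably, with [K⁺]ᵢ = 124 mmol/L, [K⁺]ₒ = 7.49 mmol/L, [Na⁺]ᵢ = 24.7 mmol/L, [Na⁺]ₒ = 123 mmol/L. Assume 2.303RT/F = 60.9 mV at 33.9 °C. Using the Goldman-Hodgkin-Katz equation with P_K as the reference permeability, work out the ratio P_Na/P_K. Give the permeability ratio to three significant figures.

Let α = P_Na/P_K. GHK: Vm = 60.9·log₁₀[(Kₒ + α·Naₒ)/(Kᵢ + α·Naᵢ)].
10^(Vm/60.9) = 10^(37.9/60.9) = 4.1911
So 4.1911·(Kᵢ + α·Naᵢ) = Kₒ + α·Naₒ → α = (4.1911·124.0 − 7.49) / (123.0 − 4.1911·24.7)
α = (519.7 − 7.49) / (123.0 − 103.5) = 512.2/19.48 = 26.3

26.3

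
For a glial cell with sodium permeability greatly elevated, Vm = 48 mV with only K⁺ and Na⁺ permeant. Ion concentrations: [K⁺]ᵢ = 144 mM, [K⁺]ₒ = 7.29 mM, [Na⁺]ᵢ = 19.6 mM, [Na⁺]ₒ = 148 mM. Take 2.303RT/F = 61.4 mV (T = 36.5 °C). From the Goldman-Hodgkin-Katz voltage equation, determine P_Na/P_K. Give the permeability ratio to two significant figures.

Let α = P_Na/P_K. GHK: Vm = 61.4·log₁₀[(Kₒ + α·Naₒ)/(Kᵢ + α·Naᵢ)].
10^(Vm/61.4) = 10^(48.0/61.4) = 6.05
So 6.05·(Kᵢ + α·Naᵢ) = Kₒ + α·Naₒ → α = (6.05·144.0 − 7.29) / (148.0 − 6.05·19.6)
α = (871.2 − 7.29) / (148.0 − 118.6) = 863.9/29.42 = 29.37

29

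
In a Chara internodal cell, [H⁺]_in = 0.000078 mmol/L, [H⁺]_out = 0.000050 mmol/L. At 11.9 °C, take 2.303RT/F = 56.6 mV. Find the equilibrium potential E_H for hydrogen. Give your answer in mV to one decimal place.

E = (56.6/z) · log₁₀([H⁺]_out/[H⁺]_in) with z = +1.
= (56.6/1) · log₁₀(0.000050/0.000078) = 56.60 · log₁₀(0.641)
= 56.60 · (-0.1931) = -10.93 mV

-10.9 mV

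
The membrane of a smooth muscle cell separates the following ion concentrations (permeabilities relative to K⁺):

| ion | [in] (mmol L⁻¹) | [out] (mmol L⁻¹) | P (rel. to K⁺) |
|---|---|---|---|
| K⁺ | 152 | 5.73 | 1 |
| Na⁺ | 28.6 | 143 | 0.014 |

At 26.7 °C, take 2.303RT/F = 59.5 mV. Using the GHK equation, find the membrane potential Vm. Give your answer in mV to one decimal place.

-77.0 mV

Vm = 59.5 · log₁₀[(Σ P·[cation]ₒ + Σ P·[anion]ᵢ) / (Σ P·[cation]ᵢ + Σ P·[anion]ₒ)]
Numerator = 1×5.73 + 0.014×143 = 7.732
Denominator = 1×152 + 0.014×28.6 = 152.4
Vm = 59.5 · log₁₀(0.050735) = 59.5 × (-1.2947) = -77.03 mV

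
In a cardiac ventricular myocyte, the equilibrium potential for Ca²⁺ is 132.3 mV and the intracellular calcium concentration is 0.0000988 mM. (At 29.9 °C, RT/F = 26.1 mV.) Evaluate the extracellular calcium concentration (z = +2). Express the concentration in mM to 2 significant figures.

2.5 mM

Nernst: E = (26.1/2) · ln([out]/[in]), so ln([out]/[in]) = 132.3 × 2 / 26.1 = 10.1379.
[out]/[in] = e^(10.1379) = 2.528e+04.
[out] = 2.528e+04 × 0.0000988 = 2.498 mM.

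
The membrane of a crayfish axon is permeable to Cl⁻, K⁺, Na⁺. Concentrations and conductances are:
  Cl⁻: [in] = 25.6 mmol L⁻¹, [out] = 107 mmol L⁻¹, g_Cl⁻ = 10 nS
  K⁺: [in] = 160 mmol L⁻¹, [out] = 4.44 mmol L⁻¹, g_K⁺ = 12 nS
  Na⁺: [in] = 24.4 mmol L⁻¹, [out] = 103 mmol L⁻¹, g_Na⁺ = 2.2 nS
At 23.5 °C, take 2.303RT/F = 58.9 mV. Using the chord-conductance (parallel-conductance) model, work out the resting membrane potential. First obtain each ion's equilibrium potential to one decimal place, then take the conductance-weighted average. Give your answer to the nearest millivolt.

-57 mV

E_Cl⁻ = (58.9/-1)·log₁₀(107/25.6) = -36.6 mV
E_K⁺ = (58.9/1)·log₁₀(4.44/160) = -91.7 mV
E_Na⁺ = (58.9/1)·log₁₀(103/24.4) = 36.8 mV
Vm = (Σ gᵢEᵢ)/(Σ gᵢ) = (10·-36.6 + 12·-91.7 + 2.2·36.8) / (10 + 12 + 2.2)
= -1385.44 / 24.2 = -57.25 mV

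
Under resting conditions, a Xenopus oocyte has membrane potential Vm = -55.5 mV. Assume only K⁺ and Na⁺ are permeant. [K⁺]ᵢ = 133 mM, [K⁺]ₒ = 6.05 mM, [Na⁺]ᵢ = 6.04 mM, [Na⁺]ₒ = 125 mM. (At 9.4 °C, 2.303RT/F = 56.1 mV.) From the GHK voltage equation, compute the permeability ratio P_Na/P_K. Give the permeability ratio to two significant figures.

Let α = P_Na/P_K. GHK: Vm = 56.1·log₁₀[(Kₒ + α·Naₒ)/(Kᵢ + α·Naᵢ)].
10^(Vm/56.1) = 10^(-55.5/56.1) = 0.10249
So 0.10249·(Kᵢ + α·Naᵢ) = Kₒ + α·Naₒ → α = (0.10249·133.0 − 6.05) / (125.0 − 0.10249·6.04)
α = (13.63 − 6.05) / (125.0 − 0.6191) = 7.582/124.4 = 0.06095

0.061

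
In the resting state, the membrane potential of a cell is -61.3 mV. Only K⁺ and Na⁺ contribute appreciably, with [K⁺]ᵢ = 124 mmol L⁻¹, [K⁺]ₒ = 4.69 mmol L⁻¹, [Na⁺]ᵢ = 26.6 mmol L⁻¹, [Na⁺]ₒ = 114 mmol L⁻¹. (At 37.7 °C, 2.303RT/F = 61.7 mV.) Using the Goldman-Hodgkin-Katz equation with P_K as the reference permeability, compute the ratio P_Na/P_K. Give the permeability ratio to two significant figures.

0.071

Let α = P_Na/P_K. GHK: Vm = 61.7·log₁₀[(Kₒ + α·Naₒ)/(Kᵢ + α·Naᵢ)].
10^(Vm/61.7) = 10^(-61.3/61.7) = 0.1015
So 0.1015·(Kᵢ + α·Naᵢ) = Kₒ + α·Naₒ → α = (0.1015·124.0 − 4.69) / (114.0 − 0.1015·26.6)
α = (12.59 − 4.69) / (114.0 − 2.7) = 7.896/111.3 = 0.07095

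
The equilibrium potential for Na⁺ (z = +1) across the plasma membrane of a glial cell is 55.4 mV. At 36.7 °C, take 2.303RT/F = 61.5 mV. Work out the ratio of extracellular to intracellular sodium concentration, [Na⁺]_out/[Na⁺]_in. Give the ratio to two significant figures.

8.0

log₁₀([out]/[in]) = E·z/(61.5) = 55.4 × 1 / 61.5 = 0.9008
[out]/[in] = 10^(0.9008) = 7.958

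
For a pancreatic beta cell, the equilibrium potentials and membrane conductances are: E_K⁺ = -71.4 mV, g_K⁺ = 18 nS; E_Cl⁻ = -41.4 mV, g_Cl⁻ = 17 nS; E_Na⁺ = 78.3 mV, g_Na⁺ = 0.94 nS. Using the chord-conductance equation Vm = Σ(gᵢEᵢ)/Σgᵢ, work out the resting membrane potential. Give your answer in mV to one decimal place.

-53.3 mV

Σ gᵢEᵢ = 18·(-71.4) + 17·(-41.4) + 0.94·(78.3) = -1915.40
Σ gᵢ = 18 + 17 + 0.94 = 35.94
Vm = -1915.40 / 35.94 = -53.29 mV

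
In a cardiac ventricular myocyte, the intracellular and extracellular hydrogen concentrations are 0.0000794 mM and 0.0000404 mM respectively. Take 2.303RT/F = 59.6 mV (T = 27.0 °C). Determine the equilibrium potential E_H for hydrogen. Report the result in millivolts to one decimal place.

E = (59.6/z) · log₁₀([H⁺]_out/[H⁺]_in) with z = +1.
= (59.6/1) · log₁₀(0.0000404/0.0000794) = 59.60 · log₁₀(0.5088)
= 59.60 · (-0.2934) = -17.49 mV

-17.5 mV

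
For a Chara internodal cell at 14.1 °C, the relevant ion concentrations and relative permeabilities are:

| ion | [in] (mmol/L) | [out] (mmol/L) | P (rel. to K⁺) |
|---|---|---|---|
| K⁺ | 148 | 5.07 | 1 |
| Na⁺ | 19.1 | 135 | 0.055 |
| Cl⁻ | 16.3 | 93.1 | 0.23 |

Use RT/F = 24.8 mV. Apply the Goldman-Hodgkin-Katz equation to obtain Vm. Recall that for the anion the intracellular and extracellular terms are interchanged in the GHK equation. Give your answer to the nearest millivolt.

-58 mV

Vm = 24.8 · ln[(Σ P·[cation]ₒ + Σ P·[anion]ᵢ) / (Σ P·[cation]ᵢ + Σ P·[anion]ₒ)]
Numerator = 1×5.07 + 0.055×135 + 0.23×16.3 = 16.24
Denominator = 1×148 + 0.055×19.1 + 0.23×93.1 = 170.5
Vm = 24.8 · ln(0.095293) = 24.8 × (-2.3508) = -58.30 mV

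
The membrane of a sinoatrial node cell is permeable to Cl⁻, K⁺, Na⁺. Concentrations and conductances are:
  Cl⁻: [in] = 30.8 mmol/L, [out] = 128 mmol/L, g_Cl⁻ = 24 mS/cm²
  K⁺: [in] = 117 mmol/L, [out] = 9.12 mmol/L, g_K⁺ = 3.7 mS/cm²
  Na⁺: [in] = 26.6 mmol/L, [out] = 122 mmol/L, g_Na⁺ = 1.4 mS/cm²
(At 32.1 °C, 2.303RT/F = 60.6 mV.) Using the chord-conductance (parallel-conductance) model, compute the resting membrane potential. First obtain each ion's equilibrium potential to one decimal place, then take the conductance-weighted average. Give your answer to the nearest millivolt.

E_Cl⁻ = (60.6/-1)·log₁₀(128/30.8) = -37.5 mV
E_K⁺ = (60.6/1)·log₁₀(9.12/117) = -67.2 mV
E_Na⁺ = (60.6/1)·log₁₀(122/26.6) = 40.1 mV
Vm = (Σ gᵢEᵢ)/(Σ gᵢ) = (24·-37.5 + 3.7·-67.2 + 1.4·40.1) / (24 + 3.7 + 1.4)
= -1092.50 / 29.1 = -37.54 mV

-38 mV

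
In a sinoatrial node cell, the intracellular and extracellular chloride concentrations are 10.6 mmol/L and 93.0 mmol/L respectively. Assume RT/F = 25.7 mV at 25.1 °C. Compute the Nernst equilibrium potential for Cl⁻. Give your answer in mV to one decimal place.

E = (25.7/z) · ln([Cl⁻]_out/[Cl⁻]_in) with z = -1.
For an anion, dividing by z = -1 reverses the sign.
= (25.7/-1) · ln(93.0/10.6) = -25.70 · ln(8.774)
= -25.70 · (2.1717) = -55.81 mV

-55.8 mV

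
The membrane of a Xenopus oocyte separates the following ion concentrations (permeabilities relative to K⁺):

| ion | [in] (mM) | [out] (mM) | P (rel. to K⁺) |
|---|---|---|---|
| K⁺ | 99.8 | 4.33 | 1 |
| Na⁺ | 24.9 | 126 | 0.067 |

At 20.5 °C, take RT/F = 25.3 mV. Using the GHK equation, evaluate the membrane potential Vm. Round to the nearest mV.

Vm = 25.3 · ln[(Σ P·[cation]ₒ + Σ P·[anion]ᵢ) / (Σ P·[cation]ᵢ + Σ P·[anion]ₒ)]
Numerator = 1×4.33 + 0.067×126 = 12.77
Denominator = 1×99.8 + 0.067×24.9 = 101.5
Vm = 25.3 · ln(0.12587) = 25.3 × (-2.0725) = -52.43 mV

-52 mV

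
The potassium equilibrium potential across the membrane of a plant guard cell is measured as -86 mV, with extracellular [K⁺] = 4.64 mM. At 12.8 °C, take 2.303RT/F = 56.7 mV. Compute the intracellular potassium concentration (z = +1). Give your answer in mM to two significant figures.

150 mM

Nernst: E = (56.7/1) · log₁₀([out]/[in]), so log₁₀([out]/[in]) = -86.0 × 1 / 56.7 = -1.5168.
[out]/[in] = 10^(-1.5168) = 0.03043.
[in] = 4.64 / 0.03043 = 152.5 mM.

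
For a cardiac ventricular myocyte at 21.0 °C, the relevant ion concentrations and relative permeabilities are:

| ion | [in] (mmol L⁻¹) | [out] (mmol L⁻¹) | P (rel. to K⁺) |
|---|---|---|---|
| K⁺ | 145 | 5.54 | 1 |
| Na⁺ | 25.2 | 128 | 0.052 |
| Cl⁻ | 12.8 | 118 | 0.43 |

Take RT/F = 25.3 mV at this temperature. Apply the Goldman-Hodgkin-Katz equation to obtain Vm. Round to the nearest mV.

Vm = 25.3 · ln[(Σ P·[cation]ₒ + Σ P·[anion]ᵢ) / (Σ P·[cation]ᵢ + Σ P·[anion]ₒ)]
Numerator = 1×5.54 + 0.052×128 + 0.43×12.8 = 17.7
Denominator = 1×145 + 0.052×25.2 + 0.43×118 = 197.1
Vm = 25.3 · ln(0.089825) = 25.3 × (-2.4099) = -60.97 mV

-61 mV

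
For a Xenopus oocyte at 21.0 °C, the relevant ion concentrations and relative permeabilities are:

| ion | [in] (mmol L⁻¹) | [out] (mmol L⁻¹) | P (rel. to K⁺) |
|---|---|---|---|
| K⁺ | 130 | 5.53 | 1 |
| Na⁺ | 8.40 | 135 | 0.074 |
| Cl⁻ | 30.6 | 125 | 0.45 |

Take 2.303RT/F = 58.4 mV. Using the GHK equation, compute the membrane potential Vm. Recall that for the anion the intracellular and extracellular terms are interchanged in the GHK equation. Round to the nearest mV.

Vm = 58.4 · log₁₀[(Σ P·[cation]ₒ + Σ P·[anion]ᵢ) / (Σ P·[cation]ᵢ + Σ P·[anion]ₒ)]
Numerator = 1×5.53 + 0.074×135 + 0.45×30.6 = 29.29
Denominator = 1×130 + 0.074×8.40 + 0.45×125 = 186.9
Vm = 58.4 · log₁₀(0.15674) = 58.4 × (-0.8048) = -47.00 mV

-47 mV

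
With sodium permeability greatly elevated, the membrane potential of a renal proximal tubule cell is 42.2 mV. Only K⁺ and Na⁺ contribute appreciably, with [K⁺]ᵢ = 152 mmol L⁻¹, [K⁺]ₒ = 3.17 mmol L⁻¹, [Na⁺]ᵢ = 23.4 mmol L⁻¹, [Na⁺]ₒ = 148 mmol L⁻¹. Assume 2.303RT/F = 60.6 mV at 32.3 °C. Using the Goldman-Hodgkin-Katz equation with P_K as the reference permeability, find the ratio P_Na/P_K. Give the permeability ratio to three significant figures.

23.7

Let α = P_Na/P_K. GHK: Vm = 60.6·log₁₀[(Kₒ + α·Naₒ)/(Kᵢ + α·Naᵢ)].
10^(Vm/60.6) = 10^(42.2/60.6) = 4.9702
So 4.9702·(Kᵢ + α·Naᵢ) = Kₒ + α·Naₒ → α = (4.9702·152.0 − 3.17) / (148.0 − 4.9702·23.4)
α = (755.5 − 3.17) / (148.0 − 116.3) = 752.3/31.7 = 23.73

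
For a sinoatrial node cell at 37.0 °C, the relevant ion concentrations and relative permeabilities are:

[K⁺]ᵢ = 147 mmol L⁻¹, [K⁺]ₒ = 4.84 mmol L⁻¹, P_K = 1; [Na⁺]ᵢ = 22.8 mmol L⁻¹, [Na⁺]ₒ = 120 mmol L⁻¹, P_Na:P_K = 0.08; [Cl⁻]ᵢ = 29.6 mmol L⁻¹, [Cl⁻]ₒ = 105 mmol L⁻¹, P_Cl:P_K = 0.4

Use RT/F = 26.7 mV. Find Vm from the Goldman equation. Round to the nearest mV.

-53 mV

Vm = 26.7 · ln[(Σ P·[cation]ₒ + Σ P·[anion]ᵢ) / (Σ P·[cation]ᵢ + Σ P·[anion]ₒ)]
Numerator = 1×4.84 + 0.08×120 + 0.4×29.6 = 26.28
Denominator = 1×147 + 0.08×22.8 + 0.4×105 = 190.8
Vm = 26.7 · ln(0.13772) = 26.7 × (-1.9825) = -52.93 mV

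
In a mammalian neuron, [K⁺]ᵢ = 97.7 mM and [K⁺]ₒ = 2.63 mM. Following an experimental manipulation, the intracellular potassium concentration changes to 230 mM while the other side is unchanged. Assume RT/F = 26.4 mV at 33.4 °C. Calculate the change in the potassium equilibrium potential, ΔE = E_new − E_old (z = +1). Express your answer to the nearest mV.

-23 mV

E_old = (26.4/1)·ln(2.63/97.7) = -95.43 mV
E_new = (26.4/1)·ln(2.63/230) = -118.04 mV
ΔE = -118.04 − (-95.43) = -22.60 mV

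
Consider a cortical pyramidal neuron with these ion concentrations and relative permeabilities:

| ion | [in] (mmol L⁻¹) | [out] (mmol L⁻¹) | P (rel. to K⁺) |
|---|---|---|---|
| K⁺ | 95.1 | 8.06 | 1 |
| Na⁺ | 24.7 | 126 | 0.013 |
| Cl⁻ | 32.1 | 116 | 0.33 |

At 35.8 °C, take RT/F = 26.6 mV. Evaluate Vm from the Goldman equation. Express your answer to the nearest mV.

Vm = 26.6 · ln[(Σ P·[cation]ₒ + Σ P·[anion]ᵢ) / (Σ P·[cation]ᵢ + Σ P·[anion]ₒ)]
Numerator = 1×8.06 + 0.013×126 + 0.33×32.1 = 20.29
Denominator = 1×95.1 + 0.013×24.7 + 0.33×116 = 133.7
Vm = 26.6 · ln(0.15176) = 26.6 × (-1.8854) = -50.15 mV

-50 mV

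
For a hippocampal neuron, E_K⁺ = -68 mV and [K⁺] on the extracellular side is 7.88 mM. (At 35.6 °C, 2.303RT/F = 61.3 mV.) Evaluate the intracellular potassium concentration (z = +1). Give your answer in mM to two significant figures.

Nernst: E = (61.3/1) · log₁₀([out]/[in]), so log₁₀([out]/[in]) = -68.0 × 1 / 61.3 = -1.1093.
[out]/[in] = 10^(-1.1093) = 0.07775.
[in] = 7.88 / 0.07775 = 101.4 mM.

100 mM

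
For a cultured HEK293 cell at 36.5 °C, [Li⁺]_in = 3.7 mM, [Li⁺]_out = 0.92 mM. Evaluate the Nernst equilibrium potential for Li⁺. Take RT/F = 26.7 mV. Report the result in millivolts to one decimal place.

E = (26.7/z) · ln([Li⁺]_out/[Li⁺]_in) with z = +1.
= (26.7/1) · ln(0.92/3.7) = 26.70 · ln(0.2486)
= 26.70 · (-1.3917) = -37.16 mV

-37.2 mV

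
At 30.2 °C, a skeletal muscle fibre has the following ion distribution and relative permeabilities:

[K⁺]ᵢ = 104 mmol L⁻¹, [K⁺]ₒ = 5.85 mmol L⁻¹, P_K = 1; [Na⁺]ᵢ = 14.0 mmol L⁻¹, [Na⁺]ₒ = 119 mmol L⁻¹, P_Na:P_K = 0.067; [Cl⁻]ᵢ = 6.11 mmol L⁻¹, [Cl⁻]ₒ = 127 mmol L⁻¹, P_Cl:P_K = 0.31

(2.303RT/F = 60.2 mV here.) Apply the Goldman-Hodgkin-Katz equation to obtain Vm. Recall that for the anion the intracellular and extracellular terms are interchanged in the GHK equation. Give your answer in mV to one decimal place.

-58.0 mV

Vm = 60.2 · log₁₀[(Σ P·[cation]ₒ + Σ P·[anion]ᵢ) / (Σ P·[cation]ᵢ + Σ P·[anion]ₒ)]
Numerator = 1×5.85 + 0.067×119 + 0.31×6.11 = 15.72
Denominator = 1×104 + 0.067×14.0 + 0.31×127 = 144.3
Vm = 60.2 · log₁₀(0.10891) = 60.2 × (-0.9629) = -57.97 mV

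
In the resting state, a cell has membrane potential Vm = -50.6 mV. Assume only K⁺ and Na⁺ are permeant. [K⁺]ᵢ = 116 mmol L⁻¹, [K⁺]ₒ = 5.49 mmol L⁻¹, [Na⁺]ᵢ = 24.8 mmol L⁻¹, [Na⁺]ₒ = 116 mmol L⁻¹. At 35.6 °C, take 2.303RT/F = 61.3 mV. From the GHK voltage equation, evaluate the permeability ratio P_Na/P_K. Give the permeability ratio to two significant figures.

Let α = P_Na/P_K. GHK: Vm = 61.3·log₁₀[(Kₒ + α·Naₒ)/(Kᵢ + α·Naᵢ)].
10^(Vm/61.3) = 10^(-50.6/61.3) = 0.14947
So 0.14947·(Kᵢ + α·Naᵢ) = Kₒ + α·Naₒ → α = (0.14947·116.0 − 5.49) / (116.0 − 0.14947·24.8)
α = (17.34 − 5.49) / (116.0 − 3.707) = 11.85/112.3 = 0.1055

0.11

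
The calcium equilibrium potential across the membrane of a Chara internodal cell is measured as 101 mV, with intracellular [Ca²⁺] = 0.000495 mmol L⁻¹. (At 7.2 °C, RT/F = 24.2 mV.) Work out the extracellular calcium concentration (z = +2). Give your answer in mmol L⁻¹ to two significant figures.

Nernst: E = (24.2/2) · ln([out]/[in]), so ln([out]/[in]) = 101.0 × 2 / 24.2 = 8.3471.
[out]/[in] = e^(8.3471) = 4218.
[out] = 4218 × 0.000495 = 2.088 mmol L⁻¹.

2.1 mmol L⁻¹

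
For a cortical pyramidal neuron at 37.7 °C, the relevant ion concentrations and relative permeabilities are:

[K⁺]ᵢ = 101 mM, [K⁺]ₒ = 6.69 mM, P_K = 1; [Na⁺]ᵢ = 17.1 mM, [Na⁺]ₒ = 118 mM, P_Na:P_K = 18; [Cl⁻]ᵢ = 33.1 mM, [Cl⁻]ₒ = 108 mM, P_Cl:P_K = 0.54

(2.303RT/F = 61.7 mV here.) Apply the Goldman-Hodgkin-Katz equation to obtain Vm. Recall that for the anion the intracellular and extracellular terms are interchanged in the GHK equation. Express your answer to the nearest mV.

Vm = 61.7 · log₁₀[(Σ P·[cation]ₒ + Σ P·[anion]ᵢ) / (Σ P·[cation]ᵢ + Σ P·[anion]ₒ)]
Numerator = 1×6.69 + 18×118 + 0.54×33.1 = 2149
Denominator = 1×101 + 18×17.1 + 0.54×108 = 467.1
Vm = 61.7 · log₁₀(4.5996) = 61.7 × (0.6627) = 40.89 mV

41 mV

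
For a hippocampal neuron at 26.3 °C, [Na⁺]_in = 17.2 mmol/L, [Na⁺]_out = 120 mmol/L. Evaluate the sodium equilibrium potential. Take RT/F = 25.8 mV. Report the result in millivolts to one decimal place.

E = (25.8/z) · ln([Na⁺]_out/[Na⁺]_in) with z = +1.
= (25.8/1) · ln(120/17.2) = 25.80 · ln(6.977)
= 25.80 · (1.9426) = 50.12 mV

50.1 mV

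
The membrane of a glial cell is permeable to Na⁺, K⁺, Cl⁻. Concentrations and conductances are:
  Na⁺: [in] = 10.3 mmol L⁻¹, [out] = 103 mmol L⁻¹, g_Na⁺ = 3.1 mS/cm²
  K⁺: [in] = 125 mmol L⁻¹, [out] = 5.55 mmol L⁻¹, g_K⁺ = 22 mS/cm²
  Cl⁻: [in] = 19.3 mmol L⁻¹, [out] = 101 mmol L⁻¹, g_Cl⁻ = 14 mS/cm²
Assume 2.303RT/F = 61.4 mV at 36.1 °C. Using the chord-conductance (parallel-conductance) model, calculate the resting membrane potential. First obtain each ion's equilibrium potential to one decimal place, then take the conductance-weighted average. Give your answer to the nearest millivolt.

E_Na⁺ = (61.4/1)·log₁₀(103/10.3) = 61.4 mV
E_K⁺ = (61.4/1)·log₁₀(5.55/125) = -83.1 mV
E_Cl⁻ = (61.4/-1)·log₁₀(101/19.3) = -44.1 mV
Vm = (Σ gᵢEᵢ)/(Σ gᵢ) = (3.1·61.4 + 22·-83.1 + 14·-44.1) / (3.1 + 22 + 14)
= -2255.26 / 39.1 = -57.68 mV

-58 mV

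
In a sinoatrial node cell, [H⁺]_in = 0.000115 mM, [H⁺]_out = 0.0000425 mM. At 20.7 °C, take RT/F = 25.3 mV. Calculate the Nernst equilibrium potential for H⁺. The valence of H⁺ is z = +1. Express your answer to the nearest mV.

E = (25.3/z) · ln([H⁺]_out/[H⁺]_in) with z = +1.
= (25.3/1) · ln(0.0000425/0.000115) = 25.30 · ln(0.3696)
= 25.30 · (-0.9954) = -25.18 mV

-25 mV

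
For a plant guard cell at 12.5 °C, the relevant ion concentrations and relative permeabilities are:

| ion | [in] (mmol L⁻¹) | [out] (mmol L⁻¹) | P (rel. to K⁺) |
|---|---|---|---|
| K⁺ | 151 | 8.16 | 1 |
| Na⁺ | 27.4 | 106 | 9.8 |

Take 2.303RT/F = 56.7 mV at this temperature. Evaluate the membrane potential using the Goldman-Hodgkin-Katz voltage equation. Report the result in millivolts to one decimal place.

22.5 mV

Vm = 56.7 · log₁₀[(Σ P·[cation]ₒ + Σ P·[anion]ᵢ) / (Σ P·[cation]ᵢ + Σ P·[anion]ₒ)]
Numerator = 1×8.16 + 9.8×106 = 1047
Denominator = 1×151 + 9.8×27.4 = 419.5
Vm = 56.7 · log₁₀(2.4956) = 56.7 × (0.3972) = 22.52 mV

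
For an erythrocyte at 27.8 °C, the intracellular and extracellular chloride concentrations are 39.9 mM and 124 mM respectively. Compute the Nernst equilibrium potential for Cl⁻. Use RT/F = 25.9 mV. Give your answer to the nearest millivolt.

-29 mV

E = (25.9/z) · ln([Cl⁻]_out/[Cl⁻]_in) with z = -1.
For an anion, dividing by z = -1 reverses the sign.
= (25.9/-1) · ln(124/39.9) = -25.90 · ln(3.108)
= -25.90 · (1.1339) = -29.37 mV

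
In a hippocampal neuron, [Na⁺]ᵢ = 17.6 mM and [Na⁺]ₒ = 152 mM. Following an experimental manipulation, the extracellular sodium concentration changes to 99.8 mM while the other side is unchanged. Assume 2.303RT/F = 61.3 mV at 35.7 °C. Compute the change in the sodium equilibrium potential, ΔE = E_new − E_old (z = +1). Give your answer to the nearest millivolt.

E_old = (61.3/1)·log₁₀(152/17.6) = 57.40 mV
E_new = (61.3/1)·log₁₀(99.8/17.6) = 46.20 mV
ΔE = 46.20 − (57.40) = -11.20 mV

-11 mV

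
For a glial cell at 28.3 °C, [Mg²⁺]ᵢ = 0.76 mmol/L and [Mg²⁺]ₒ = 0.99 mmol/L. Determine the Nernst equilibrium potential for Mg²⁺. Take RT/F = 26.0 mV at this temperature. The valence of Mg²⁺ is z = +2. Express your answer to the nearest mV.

E = (26.0/z) · ln([Mg²⁺]_out/[Mg²⁺]_in) with z = +2.
= (26.0/2) · ln(0.99/0.76) = 13.00 · ln(1.303)
= 13.00 · (0.2644) = 3.44 mV

3 mV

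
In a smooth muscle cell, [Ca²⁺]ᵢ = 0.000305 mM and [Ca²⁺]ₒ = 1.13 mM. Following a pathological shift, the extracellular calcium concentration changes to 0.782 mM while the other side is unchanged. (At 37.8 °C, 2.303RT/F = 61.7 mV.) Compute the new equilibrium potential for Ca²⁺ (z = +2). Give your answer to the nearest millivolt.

After the shift: [Ca²⁺]_out = 0.782, [Ca²⁺]_in = 0.000305 mM.
E_new = (61.7/2)·log₁₀(0.782/0.000305) = 30.85 · (3.4089) = 105.16 mV

105 mV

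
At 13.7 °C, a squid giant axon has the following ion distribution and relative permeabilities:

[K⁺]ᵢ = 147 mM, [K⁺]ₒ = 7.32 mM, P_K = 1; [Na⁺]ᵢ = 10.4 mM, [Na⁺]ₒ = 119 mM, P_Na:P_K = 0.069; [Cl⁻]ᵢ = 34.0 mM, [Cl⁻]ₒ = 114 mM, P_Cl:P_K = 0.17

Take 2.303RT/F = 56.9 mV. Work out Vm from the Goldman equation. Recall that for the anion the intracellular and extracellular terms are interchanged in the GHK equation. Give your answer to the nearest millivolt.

-51 mV

Vm = 56.9 · log₁₀[(Σ P·[cation]ₒ + Σ P·[anion]ᵢ) / (Σ P·[cation]ᵢ + Σ P·[anion]ₒ)]
Numerator = 1×7.32 + 0.069×119 + 0.17×34.0 = 21.31
Denominator = 1×147 + 0.069×10.4 + 0.17×114 = 167.1
Vm = 56.9 · log₁₀(0.12754) = 56.9 × (-0.8944) = -50.89 mV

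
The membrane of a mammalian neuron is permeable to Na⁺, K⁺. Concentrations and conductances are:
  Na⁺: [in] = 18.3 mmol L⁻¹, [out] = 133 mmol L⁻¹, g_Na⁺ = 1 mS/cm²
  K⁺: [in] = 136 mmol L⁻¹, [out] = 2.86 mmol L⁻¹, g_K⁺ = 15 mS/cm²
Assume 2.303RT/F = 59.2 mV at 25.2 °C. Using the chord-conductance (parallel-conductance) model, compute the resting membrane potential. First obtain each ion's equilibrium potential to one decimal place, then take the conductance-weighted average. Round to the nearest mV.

-90 mV

E_Na⁺ = (59.2/1)·log₁₀(133/18.3) = 51.0 mV
E_K⁺ = (59.2/1)·log₁₀(2.86/136) = -99.3 mV
Vm = (Σ gᵢEᵢ)/(Σ gᵢ) = (1·51.0 + 15·-99.3) / (1 + 15)
= -1438.50 / 16 = -89.91 mV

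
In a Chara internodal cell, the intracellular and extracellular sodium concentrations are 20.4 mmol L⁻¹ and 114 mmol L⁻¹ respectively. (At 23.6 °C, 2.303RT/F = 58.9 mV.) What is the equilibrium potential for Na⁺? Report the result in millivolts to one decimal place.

44.0 mV

E = (58.9/z) · log₁₀([Na⁺]_out/[Na⁺]_in) with z = +1.
= (58.9/1) · log₁₀(114/20.4) = 58.90 · log₁₀(5.588)
= 58.90 · (0.7473) = 44.01 mV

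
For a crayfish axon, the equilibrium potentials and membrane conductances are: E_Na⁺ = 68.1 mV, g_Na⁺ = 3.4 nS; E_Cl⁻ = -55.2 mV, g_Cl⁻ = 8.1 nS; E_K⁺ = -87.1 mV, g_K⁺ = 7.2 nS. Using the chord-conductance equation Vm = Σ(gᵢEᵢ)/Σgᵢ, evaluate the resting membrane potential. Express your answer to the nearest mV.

-45 mV

Σ gᵢEᵢ = 3.4·(68.1) + 8.1·(-55.2) + 7.2·(-87.1) = -842.70
Σ gᵢ = 3.4 + 8.1 + 7.2 = 18.7
Vm = -842.70 / 18.7 = -45.06 mV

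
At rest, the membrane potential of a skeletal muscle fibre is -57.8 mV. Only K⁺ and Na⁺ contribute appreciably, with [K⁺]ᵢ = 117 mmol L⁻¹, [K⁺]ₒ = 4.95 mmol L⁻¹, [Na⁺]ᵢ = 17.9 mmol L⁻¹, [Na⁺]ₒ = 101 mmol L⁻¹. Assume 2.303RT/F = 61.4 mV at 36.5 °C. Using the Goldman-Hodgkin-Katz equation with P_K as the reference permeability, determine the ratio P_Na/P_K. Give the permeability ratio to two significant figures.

Let α = P_Na/P_K. GHK: Vm = 61.4·log₁₀[(Kₒ + α·Naₒ)/(Kᵢ + α·Naᵢ)].
10^(Vm/61.4) = 10^(-57.8/61.4) = 0.11445
So 0.11445·(Kᵢ + α·Naᵢ) = Kₒ + α·Naₒ → α = (0.11445·117.0 − 4.95) / (101.0 − 0.11445·17.9)
α = (13.39 − 4.95) / (101.0 − 2.049) = 8.441/98.95 = 0.08531

0.085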